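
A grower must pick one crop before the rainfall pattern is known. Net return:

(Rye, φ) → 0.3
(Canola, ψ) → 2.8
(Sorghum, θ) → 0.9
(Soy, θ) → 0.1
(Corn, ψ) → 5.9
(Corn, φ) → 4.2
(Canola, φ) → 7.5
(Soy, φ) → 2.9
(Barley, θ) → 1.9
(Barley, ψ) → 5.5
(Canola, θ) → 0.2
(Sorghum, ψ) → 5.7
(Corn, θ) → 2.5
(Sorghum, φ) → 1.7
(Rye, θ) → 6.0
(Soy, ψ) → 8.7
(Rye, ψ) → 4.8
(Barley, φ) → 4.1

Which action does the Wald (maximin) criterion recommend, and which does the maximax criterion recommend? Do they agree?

maximin → Corn; maximax → Soy (disagree)

Row minima: Sorghum=0.9, Soy=0.1, Rye=0.3, Canola=0.2, Barley=1.9, Corn=2.5
Best worst-case = 2.5 → Corn.
Row maxima: Sorghum=5.7, Soy=8.7, Rye=6.0, Canola=7.5, Barley=5.5, Corn=5.9
Best best-case = 8.7 → Soy.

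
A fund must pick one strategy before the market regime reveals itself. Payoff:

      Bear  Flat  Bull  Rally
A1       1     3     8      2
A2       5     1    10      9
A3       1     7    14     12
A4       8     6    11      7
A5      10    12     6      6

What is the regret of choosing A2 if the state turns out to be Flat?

11

Best payoff under Flat is 12.
Regret = 12 − 1 = 11.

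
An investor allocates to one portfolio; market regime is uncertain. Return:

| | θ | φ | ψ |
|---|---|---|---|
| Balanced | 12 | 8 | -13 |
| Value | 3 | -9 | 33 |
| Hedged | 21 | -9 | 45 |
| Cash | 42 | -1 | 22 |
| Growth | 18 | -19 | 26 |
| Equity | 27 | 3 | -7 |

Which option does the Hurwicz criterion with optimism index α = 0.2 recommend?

Balanced: 0.2·12 + 0.8·(-13) = -8
Value: 0.2·33 + 0.8·(-9) = -0.6
Hedged: 0.2·45 + 0.8·(-9) = 1.8
Cash: 0.2·42 + 0.8·(-1) = 7.6
Growth: 0.2·26 + 0.8·(-19) = -10
Equity: 0.2·27 + 0.8·(-7) = -0.2
Highest Hurwicz score = 7.6 → Cash.

Cash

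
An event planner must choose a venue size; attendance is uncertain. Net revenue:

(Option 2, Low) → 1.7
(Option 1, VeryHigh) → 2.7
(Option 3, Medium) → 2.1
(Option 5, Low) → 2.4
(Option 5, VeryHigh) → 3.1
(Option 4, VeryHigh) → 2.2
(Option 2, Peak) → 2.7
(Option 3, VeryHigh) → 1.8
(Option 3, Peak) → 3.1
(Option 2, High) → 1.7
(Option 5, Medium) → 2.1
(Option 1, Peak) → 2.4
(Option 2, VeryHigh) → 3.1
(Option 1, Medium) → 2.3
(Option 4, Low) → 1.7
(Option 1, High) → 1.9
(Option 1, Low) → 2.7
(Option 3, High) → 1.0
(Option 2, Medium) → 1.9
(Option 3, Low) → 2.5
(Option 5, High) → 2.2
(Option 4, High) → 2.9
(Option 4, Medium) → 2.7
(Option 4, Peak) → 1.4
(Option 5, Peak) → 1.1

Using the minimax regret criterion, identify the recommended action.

Column bests: Low=2.7, Medium=2.7, High=2.9, VeryHigh=3.1, Peak=3.1.
Option 1 regrets: 0.0, 0.4, 1.0, 0.4, 0.7 → max 1.0
Option 2 regrets: 1.0, 0.8, 1.2, 0.0, 0.4 → max 1.2
Option 3 regrets: 0.2, 0.6, 1.9, 1.3, 0.0 → max 1.9
Option 4 regrets: 1.0, 0.0, 0.0, 0.9, 1.7 → max 1.7
Option 5 regrets: 0.3, 0.6, 0.7, 0.0, 2.0 → max 2.0
Smallest max regret = 1.0 → Option 1.

Option 1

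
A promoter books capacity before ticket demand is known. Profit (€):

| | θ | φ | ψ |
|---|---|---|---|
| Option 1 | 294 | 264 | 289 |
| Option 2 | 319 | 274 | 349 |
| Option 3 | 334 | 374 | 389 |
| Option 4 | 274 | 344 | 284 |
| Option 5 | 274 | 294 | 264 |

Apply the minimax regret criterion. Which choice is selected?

Column bests: θ=334, φ=374, ψ=389.
Option 1 regrets: 40, 110, 100 → max 110
Option 2 regrets: 15, 100, 40 → max 100
Option 3 regrets: 0, 0, 0 → max 0
Option 4 regrets: 60, 30, 105 → max 105
Option 5 regrets: 60, 80, 125 → max 125
Smallest max regret = 0 → Option 3.

Option 3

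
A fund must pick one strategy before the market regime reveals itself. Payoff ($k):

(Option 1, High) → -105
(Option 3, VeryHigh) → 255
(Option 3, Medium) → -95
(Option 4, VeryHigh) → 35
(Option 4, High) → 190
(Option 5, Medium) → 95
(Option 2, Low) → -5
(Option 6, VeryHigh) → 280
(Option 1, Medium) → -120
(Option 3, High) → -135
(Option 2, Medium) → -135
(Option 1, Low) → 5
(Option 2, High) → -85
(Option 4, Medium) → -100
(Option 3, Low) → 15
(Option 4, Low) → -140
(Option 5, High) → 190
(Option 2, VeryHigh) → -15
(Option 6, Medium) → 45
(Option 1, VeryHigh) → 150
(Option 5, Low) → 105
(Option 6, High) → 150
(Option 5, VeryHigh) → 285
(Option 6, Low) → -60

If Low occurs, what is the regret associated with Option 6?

Best payoff under Low is 105.
Regret = 105 − (-60) = 165.

165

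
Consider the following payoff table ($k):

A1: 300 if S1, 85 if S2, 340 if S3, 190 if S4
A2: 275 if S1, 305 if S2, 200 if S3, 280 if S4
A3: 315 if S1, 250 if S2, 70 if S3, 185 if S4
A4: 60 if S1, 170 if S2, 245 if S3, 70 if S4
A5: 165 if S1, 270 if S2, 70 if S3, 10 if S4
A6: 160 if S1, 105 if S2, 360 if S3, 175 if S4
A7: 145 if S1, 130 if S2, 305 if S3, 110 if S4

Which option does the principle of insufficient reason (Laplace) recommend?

A2

Row averages: A1=228.75, A2=265, A3=205, A4=136.25, A5=128.75, A6=200, A7=172.5
Highest average = 265 → A2.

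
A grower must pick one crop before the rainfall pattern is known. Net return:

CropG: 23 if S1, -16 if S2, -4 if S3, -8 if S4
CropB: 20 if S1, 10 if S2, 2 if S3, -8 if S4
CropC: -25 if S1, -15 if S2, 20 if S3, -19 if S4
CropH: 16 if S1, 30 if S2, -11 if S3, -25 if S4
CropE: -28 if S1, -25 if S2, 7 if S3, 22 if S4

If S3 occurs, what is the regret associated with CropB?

Best payoff under S3 is 20.
Regret = 20 − 2 = 18.

18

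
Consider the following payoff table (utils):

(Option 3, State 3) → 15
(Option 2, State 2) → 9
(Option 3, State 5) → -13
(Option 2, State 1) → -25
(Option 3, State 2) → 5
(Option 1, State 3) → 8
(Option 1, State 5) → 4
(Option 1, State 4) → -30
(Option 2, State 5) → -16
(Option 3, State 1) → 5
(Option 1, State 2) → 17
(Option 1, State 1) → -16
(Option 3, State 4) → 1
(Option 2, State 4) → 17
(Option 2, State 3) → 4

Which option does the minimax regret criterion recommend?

Option 3

Column bests: State 1=5, State 2=17, State 3=15, State 4=17, State 5=4.
Option 1 regrets: 21, 0, 7, 47, 0 → max 47
Option 2 regrets: 30, 8, 11, 0, 20 → max 30
Option 3 regrets: 0, 12, 0, 16, 17 → max 17
Smallest max regret = 17 → Option 3.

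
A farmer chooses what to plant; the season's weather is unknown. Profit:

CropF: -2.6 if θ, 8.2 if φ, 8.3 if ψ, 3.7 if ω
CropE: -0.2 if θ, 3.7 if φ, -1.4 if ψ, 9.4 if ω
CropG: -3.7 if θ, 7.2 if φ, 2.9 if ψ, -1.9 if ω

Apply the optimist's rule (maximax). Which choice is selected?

CropE

Row maxima: CropF=8.3, CropE=9.4, CropG=7.2
Best best-case = 9.4 → CropE.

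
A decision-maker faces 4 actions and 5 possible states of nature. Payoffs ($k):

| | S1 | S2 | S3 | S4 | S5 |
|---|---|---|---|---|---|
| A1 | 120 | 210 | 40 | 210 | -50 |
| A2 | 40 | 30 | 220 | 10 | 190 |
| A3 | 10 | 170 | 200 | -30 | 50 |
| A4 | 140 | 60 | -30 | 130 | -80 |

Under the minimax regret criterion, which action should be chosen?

A2

Column bests: S1=140, S2=210, S3=220, S4=210, S5=190.
A1 regrets: 20, 0, 180, 0, 240 → max 240
A2 regrets: 100, 180, 0, 200, 0 → max 200
A3 regrets: 130, 40, 20, 240, 140 → max 240
A4 regrets: 0, 150, 250, 80, 270 → max 270
Smallest max regret = 200 → A2.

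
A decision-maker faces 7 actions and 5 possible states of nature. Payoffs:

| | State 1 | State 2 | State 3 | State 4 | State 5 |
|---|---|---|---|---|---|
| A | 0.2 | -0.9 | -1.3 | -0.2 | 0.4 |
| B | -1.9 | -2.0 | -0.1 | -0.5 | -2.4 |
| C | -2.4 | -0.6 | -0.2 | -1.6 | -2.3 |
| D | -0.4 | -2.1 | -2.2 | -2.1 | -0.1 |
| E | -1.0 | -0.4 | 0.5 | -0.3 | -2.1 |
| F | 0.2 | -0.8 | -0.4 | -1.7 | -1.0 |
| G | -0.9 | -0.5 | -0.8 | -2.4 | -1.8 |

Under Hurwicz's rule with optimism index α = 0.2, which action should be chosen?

A: 0.2·0.4 + 0.8·(-1.3) = -0.96
B: 0.2·(-0.1) + 0.8·(-2.4) = -1.94
C: 0.2·(-0.2) + 0.8·(-2.4) = -1.96
D: 0.2·(-0.1) + 0.8·(-2.2) = -1.78
E: 0.2·0.5 + 0.8·(-2.1) = -1.58
F: 0.2·0.2 + 0.8·(-1.7) = -1.32
G: 0.2·(-0.5) + 0.8·(-2.4) = -2.02
Highest Hurwicz score = -0.96 → A.

A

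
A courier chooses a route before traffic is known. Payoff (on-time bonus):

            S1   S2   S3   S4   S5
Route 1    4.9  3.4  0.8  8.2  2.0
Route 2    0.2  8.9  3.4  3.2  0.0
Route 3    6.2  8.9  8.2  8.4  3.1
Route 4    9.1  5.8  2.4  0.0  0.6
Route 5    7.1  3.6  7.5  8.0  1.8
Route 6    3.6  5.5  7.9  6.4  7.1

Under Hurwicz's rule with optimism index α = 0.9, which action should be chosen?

Route 1: 0.9·8.2 + 0.1·0.8 = 7.46
Route 2: 0.9·8.9 + 0.1·0.0 = 8.01
Route 3: 0.9·8.9 + 0.1·3.1 = 8.32
Route 4: 0.9·9.1 + 0.1·0.0 = 8.19
Route 5: 0.9·8.0 + 0.1·1.8 = 7.38
Route 6: 0.9·7.9 + 0.1·3.6 = 7.47
Highest Hurwicz score = 8.32 → Route 3.

Route 3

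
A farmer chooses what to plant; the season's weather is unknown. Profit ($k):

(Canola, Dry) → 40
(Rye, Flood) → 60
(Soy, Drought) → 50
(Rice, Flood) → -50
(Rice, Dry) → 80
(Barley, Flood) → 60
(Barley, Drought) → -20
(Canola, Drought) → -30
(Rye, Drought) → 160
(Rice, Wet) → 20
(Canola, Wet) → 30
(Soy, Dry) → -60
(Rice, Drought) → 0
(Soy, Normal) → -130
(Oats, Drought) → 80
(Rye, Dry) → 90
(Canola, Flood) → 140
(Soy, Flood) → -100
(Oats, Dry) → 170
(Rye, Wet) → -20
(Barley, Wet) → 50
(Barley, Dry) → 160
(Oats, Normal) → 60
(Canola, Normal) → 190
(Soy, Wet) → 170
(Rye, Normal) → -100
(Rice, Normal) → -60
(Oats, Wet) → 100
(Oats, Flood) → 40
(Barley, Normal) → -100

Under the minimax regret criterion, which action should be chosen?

Oats

Column bests: Drought=160, Dry=170, Normal=190, Wet=170, Flood=140.
Soy regrets: 110, 230, 320, 0, 240 → max 320
Rice regrets: 160, 90, 250, 150, 190 → max 250
Oats regrets: 80, 0, 130, 70, 100 → max 130
Rye regrets: 0, 80, 290, 190, 80 → max 290
Barley regrets: 180, 10, 290, 120, 80 → max 290
Canola regrets: 190, 130, 0, 140, 0 → max 190
Smallest max regret = 130 → Oats.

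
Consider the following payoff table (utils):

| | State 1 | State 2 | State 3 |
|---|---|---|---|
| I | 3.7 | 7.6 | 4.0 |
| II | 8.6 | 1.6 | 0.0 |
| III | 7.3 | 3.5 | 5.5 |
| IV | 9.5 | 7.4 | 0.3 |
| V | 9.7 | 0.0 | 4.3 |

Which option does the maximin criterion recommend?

Row minima: I=3.7, II=0.0, III=3.5, IV=0.3, V=0.0
Best worst-case = 3.7 → I.

I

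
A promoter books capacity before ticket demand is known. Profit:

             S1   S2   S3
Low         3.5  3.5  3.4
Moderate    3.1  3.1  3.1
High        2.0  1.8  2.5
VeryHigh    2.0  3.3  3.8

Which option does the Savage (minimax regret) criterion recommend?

Low

Column bests: S1=3.5, S2=3.5, S3=3.8.
Low regrets: 0.0, 0.0, 0.4 → max 0.4
Moderate regrets: 0.4, 0.4, 0.7 → max 0.7
High regrets: 1.5, 1.7, 1.3 → max 1.7
VeryHigh regrets: 1.5, 0.2, 0.0 → max 1.5
Smallest max regret = 0.4 → Low.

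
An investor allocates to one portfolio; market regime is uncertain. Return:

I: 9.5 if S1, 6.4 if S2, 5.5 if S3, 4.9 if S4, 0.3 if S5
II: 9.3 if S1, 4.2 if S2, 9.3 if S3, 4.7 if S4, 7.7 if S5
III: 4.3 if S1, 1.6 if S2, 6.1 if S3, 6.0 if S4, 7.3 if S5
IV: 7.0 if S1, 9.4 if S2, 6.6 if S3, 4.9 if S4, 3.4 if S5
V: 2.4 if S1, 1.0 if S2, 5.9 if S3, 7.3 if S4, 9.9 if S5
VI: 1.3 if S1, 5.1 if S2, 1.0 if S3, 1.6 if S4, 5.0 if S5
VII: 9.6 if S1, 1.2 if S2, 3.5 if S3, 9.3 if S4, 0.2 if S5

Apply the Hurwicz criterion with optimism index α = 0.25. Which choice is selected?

I: 0.25·9.5 + 0.75·0.3 = 2.6
II: 0.25·9.3 + 0.75·4.2 = 5.475
III: 0.25·7.3 + 0.75·1.6 = 3.025
IV: 0.25·9.4 + 0.75·3.4 = 4.9
V: 0.25·9.9 + 0.75·1.0 = 3.225
VI: 0.25·5.1 + 0.75·1.0 = 2.025
VII: 0.25·9.6 + 0.75·0.2 = 2.55
Highest Hurwicz score = 5.475 → II.

II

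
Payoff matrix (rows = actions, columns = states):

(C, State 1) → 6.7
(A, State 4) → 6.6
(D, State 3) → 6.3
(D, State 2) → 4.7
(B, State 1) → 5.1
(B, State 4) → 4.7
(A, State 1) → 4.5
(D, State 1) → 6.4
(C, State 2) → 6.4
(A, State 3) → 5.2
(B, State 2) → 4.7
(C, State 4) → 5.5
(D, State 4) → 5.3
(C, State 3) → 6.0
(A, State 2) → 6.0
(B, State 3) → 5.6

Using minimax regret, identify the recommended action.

C

Column bests: State 1=6.7, State 2=6.4, State 3=6.3, State 4=6.6.
A regrets: 2.2, 0.4, 1.1, 0.0 → max 2.2
B regrets: 1.6, 1.7, 0.7, 1.9 → max 1.9
C regrets: 0.0, 0.0, 0.3, 1.1 → max 1.1
D regrets: 0.3, 1.7, 0.0, 1.3 → max 1.7
Smallest max regret = 1.1 → C.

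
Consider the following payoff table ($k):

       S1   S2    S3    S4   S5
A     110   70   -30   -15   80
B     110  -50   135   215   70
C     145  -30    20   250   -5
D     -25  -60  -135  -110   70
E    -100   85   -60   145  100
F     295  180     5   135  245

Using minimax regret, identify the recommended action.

F

Column bests: S1=295, S2=180, S3=135, S4=250, S5=245.
A regrets: 185, 110, 165, 265, 165 → max 265
B regrets: 185, 230, 0, 35, 175 → max 230
C regrets: 150, 210, 115, 0, 250 → max 250
D regrets: 320, 240, 270, 360, 175 → max 360
E regrets: 395, 95, 195, 105, 145 → max 395
F regrets: 0, 0, 130, 115, 0 → max 130
Smallest max regret = 130 → F.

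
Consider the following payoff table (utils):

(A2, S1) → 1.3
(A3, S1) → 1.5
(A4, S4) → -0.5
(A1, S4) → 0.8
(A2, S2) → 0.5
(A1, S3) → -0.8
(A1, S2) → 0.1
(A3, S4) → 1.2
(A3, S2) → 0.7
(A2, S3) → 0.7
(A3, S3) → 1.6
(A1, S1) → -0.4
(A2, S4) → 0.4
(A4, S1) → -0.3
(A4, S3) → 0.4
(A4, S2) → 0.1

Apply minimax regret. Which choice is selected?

Column bests: S1=1.5, S2=0.7, S3=1.6, S4=1.2.
A1 regrets: 1.9, 0.6, 2.4, 0.4 → max 2.4
A2 regrets: 0.2, 0.2, 0.9, 0.8 → max 0.9
A3 regrets: 0.0, 0.0, 0.0, 0.0 → max 0.0
A4 regrets: 1.8, 0.6, 1.2, 1.7 → max 1.8
Smallest max regret = 0.0 → A3.

A3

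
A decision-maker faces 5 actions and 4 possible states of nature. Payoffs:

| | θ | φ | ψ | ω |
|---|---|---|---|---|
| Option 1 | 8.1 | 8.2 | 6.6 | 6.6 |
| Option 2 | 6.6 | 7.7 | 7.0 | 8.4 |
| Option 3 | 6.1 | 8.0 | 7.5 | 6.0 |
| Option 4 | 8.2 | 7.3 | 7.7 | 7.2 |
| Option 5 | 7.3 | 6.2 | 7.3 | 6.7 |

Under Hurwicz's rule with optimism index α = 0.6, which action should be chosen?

Option 1: 0.6·8.2 + 0.4·6.6 = 7.56
Option 2: 0.6·8.4 + 0.4·6.6 = 7.68
Option 3: 0.6·8.0 + 0.4·6.0 = 7.2
Option 4: 0.6·8.2 + 0.4·7.2 = 7.8
Option 5: 0.6·7.3 + 0.4·6.2 = 6.86
Highest Hurwicz score = 7.8 → Option 4.

Option 4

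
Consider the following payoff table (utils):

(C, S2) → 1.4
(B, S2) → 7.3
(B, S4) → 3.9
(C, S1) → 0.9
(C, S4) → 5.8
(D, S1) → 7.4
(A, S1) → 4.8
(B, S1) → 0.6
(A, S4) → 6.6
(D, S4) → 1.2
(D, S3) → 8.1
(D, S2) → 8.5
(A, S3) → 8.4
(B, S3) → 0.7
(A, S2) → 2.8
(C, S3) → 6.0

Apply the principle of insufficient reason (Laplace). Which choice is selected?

Row averages: A=5.65, B=3.125, C=3.525, D=6.3
Highest average = 6.3 → D.

D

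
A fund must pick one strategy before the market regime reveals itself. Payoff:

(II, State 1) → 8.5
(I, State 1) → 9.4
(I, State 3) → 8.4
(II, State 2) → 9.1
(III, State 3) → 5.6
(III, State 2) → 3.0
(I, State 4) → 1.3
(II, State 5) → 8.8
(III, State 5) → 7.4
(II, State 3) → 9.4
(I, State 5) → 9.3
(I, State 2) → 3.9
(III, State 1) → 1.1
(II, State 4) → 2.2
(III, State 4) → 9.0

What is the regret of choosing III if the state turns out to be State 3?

Best payoff under State 3 is 9.4.
Regret = 9.4 − 5.6 = 3.8.

3.8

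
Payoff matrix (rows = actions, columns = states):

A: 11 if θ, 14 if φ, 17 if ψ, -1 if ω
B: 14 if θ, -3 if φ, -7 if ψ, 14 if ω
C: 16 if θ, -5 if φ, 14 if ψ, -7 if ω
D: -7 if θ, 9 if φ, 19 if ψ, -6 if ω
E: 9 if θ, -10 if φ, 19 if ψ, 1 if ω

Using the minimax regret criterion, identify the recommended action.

A

Column bests: θ=16, φ=14, ψ=19, ω=14.
A regrets: 5, 0, 2, 15 → max 15
B regrets: 2, 17, 26, 0 → max 26
C regrets: 0, 19, 5, 21 → max 21
D regrets: 23, 5, 0, 20 → max 23
E regrets: 7, 24, 0, 13 → max 24
Smallest max regret = 15 → A.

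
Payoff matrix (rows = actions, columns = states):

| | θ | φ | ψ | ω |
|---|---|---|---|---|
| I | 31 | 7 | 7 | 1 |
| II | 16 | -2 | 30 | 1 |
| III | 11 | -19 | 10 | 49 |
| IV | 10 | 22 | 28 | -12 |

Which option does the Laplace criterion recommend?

Row averages: I=11.5, II=11.25, III=12.75, IV=12
Highest average = 12.75 → III.

III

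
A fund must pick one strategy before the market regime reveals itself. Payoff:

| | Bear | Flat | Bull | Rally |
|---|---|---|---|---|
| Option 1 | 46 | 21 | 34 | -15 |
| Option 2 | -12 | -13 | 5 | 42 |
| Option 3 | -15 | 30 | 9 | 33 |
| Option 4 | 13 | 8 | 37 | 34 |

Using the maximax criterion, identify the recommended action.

Option 1

Row maxima: Option 1=46, Option 2=42, Option 3=33, Option 4=37
Best best-case = 46 → Option 1.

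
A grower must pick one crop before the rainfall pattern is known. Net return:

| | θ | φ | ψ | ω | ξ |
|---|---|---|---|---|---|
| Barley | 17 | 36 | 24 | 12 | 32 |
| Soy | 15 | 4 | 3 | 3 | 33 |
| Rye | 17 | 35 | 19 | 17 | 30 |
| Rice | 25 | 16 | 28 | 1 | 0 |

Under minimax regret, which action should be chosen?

Barley

Column bests: θ=25, φ=36, ψ=28, ω=17, ξ=33.
Barley regrets: 8, 0, 4, 5, 1 → max 8
Soy regrets: 10, 32, 25, 14, 0 → max 32
Rye regrets: 8, 1, 9, 0, 3 → max 9
Rice regrets: 0, 20, 0, 16, 33 → max 33
Smallest max regret = 8 → Barley.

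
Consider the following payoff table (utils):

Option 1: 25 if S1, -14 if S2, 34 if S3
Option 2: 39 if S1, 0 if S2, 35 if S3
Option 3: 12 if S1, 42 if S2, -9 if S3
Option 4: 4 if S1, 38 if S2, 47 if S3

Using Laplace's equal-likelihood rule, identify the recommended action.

Row averages: Option 1=15, Option 2=74/3, Option 3=15, Option 4=89/3
Highest average = 89/3 → Option 4.

Option 4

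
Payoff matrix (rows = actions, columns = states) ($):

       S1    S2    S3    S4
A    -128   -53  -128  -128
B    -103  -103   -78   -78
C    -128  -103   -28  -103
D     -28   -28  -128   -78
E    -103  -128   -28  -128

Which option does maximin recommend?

Row minima: A=-128, B=-103, C=-128, D=-128, E=-128
Best worst-case = -103 → B.

B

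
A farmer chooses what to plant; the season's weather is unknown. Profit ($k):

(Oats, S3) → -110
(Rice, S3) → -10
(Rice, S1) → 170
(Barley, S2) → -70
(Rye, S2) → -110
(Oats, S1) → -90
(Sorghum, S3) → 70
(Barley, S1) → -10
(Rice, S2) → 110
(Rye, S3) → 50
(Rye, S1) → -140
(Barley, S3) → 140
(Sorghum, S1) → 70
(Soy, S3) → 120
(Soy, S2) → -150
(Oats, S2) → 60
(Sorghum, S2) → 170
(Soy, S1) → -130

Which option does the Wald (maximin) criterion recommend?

Sorghum

Row minima: Oats=-110, Rye=-140, Barley=-70, Sorghum=70, Soy=-150, Rice=-10
Best worst-case = 70 → Sorghum.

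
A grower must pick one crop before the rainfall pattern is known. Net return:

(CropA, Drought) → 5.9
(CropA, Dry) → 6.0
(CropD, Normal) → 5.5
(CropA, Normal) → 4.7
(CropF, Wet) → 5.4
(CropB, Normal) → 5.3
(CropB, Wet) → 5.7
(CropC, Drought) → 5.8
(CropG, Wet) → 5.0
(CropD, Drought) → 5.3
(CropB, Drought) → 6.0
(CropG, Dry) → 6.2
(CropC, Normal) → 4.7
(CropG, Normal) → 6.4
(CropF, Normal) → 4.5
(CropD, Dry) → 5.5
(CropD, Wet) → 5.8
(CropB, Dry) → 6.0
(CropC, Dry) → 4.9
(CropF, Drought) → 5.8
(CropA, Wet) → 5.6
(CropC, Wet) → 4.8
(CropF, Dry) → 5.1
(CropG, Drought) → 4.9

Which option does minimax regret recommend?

Column bests: Drought=6.0, Dry=6.2, Normal=6.4, Wet=5.8.
CropC regrets: 0.2, 1.3, 1.7, 1.0 → max 1.7
CropA regrets: 0.1, 0.2, 1.7, 0.2 → max 1.7
CropD regrets: 0.7, 0.7, 0.9, 0.0 → max 0.9
CropF regrets: 0.2, 1.1, 1.9, 0.4 → max 1.9
CropG regrets: 1.1, 0.0, 0.0, 0.8 → max 1.1
CropB regrets: 0.0, 0.2, 1.1, 0.1 → max 1.1
Smallest max regret = 0.9 → CropD.

CropD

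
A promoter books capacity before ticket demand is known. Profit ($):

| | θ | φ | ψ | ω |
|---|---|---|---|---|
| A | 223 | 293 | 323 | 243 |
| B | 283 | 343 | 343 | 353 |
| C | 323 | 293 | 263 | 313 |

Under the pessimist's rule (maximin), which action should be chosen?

Row minima: A=223, B=283, C=263
Best worst-case = 283 → B.

B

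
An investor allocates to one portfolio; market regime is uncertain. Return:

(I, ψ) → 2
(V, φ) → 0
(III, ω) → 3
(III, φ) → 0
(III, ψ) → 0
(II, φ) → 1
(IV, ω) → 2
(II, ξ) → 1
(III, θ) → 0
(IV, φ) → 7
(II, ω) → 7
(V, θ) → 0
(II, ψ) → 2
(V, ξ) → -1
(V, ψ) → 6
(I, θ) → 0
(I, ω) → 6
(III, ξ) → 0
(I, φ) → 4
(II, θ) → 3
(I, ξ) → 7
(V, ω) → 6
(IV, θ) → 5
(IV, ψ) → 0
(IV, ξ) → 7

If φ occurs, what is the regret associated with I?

3

Best payoff under φ is 7.
Regret = 7 − 4 = 3.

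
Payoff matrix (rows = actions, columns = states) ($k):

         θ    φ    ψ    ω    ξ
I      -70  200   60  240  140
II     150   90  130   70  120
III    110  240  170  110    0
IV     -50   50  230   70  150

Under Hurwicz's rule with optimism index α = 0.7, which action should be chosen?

III

I: 0.7·240 + 0.3·(-70) = 147
II: 0.7·150 + 0.3·70 = 126
III: 0.7·240 + 0.3·0 = 168
IV: 0.7·230 + 0.3·(-50) = 146
Highest Hurwicz score = 168 → III.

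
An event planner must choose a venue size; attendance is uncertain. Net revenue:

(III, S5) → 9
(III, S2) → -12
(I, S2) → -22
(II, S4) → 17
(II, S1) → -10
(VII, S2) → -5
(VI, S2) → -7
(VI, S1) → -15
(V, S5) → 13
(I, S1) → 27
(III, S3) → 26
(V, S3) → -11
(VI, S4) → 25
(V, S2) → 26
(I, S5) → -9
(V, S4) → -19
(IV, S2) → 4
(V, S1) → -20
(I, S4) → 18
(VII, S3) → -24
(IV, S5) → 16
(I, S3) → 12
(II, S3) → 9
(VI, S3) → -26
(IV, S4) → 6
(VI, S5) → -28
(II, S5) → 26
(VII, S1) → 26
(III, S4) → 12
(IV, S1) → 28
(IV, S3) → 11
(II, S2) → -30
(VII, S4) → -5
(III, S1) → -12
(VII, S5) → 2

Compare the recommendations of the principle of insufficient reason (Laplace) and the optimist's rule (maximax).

Row averages: I=5.2, II=2.4, III=4.6, IV=13, V=-2.2, VI=-10.2, VII=-1.2
Highest average = 13 → IV.
Row maxima: I=27, II=26, III=26, IV=28, V=26, VI=25, VII=26
Best best-case = 28 → IV.

laplace → IV; maximax → IV (agree)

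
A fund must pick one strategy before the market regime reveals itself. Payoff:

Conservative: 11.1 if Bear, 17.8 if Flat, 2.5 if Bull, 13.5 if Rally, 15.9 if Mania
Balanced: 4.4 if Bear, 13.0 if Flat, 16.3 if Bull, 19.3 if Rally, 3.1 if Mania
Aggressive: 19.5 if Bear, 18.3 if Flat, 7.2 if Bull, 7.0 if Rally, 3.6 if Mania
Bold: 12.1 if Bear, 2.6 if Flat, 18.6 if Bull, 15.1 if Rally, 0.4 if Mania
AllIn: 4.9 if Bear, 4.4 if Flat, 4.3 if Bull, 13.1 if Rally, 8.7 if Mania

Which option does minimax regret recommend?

Aggressive

Column bests: Bear=19.5, Flat=18.3, Bull=18.6, Rally=19.3, Mania=15.9.
Conservative regrets: 8.4, 0.5, 16.1, 5.8, 0.0 → max 16.1
Balanced regrets: 15.1, 5.3, 2.3, 0.0, 12.8 → max 15.1
Aggressive regrets: 0.0, 0.0, 11.4, 12.3, 12.3 → max 12.3
Bold regrets: 7.4, 15.7, 0.0, 4.2, 15.5 → max 15.7
AllIn regrets: 14.6, 13.9, 14.3, 6.2, 7.2 → max 14.6
Smallest max regret = 12.3 → Aggressive.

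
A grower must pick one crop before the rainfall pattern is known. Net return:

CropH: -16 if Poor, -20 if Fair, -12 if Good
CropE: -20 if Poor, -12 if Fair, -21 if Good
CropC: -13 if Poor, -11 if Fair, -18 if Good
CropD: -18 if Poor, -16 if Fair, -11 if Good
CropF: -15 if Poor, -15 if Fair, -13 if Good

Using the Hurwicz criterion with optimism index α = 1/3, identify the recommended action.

CropH: 1/3·(-12) + 2/3·(-20) = -52/3
CropE: 1/3·(-12) + 2/3·(-21) = -18
CropC: 1/3·(-11) + 2/3·(-18) = -47/3
CropD: 1/3·(-11) + 2/3·(-18) = -47/3
CropF: 1/3·(-13) + 2/3·(-15) = -43/3
Highest Hurwicz score = -43/3 → CropF.

CropF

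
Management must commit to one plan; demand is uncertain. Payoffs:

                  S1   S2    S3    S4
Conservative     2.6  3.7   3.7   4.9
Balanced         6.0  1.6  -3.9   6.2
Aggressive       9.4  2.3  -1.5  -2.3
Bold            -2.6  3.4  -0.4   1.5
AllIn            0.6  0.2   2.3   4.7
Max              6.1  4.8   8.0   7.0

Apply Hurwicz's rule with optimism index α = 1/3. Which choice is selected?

Max

Conservative: 1/3·4.9 + 2/3·2.6 = 101/30
Balanced: 1/3·6.2 + 2/3·(-3.9) = -8/15
Aggressive: 1/3·9.4 + 2/3·(-2.3) = 1.6
Bold: 1/3·3.4 + 2/3·(-2.6) = -0.6
AllIn: 1/3·4.7 + 2/3·0.2 = 1.7
Max: 1/3·8.0 + 2/3·4.8 = 88/15
Highest Hurwicz score = 88/15 → Max.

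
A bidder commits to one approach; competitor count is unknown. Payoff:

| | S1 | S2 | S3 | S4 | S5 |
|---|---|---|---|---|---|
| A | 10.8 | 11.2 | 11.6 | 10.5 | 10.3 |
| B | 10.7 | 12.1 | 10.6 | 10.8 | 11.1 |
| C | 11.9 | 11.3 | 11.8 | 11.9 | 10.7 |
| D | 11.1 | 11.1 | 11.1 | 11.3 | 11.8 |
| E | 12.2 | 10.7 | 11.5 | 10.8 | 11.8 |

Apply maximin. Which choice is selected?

Row minima: A=10.3, B=10.6, C=10.7, D=11.1, E=10.7
Best worst-case = 11.1 → D.

D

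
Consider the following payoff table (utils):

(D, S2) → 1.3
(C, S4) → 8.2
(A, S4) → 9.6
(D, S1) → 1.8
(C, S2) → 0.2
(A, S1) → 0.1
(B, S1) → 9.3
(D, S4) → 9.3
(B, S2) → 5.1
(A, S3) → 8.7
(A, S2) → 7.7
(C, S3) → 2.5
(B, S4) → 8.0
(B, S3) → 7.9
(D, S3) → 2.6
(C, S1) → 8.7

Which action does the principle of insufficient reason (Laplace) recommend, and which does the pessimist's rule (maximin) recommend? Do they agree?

Row averages: A=6.525, B=7.575, C=4.9, D=3.75
Highest average = 7.575 → B.
Row minima: A=0.1, B=5.1, C=0.2, D=1.3
Best worst-case = 5.1 → B.

laplace → B; maximin → B (agree)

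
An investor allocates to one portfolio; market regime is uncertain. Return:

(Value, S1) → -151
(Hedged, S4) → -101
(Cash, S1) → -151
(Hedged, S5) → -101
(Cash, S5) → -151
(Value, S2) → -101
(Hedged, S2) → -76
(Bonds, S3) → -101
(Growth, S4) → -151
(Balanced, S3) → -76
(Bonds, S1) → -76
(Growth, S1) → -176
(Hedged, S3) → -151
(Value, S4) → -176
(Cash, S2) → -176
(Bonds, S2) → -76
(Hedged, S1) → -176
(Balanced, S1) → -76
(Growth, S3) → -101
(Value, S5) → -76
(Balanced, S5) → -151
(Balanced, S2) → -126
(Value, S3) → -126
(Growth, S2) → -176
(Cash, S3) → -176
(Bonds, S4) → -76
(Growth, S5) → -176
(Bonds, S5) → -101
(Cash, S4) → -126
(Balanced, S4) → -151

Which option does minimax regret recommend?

Bonds

Column bests: S1=-76, S2=-76, S3=-76, S4=-76, S5=-76.
Cash regrets: 75, 100, 100, 50, 75 → max 100
Growth regrets: 100, 100, 25, 75, 100 → max 100
Balanced regrets: 0, 50, 0, 75, 75 → max 75
Bonds regrets: 0, 0, 25, 0, 25 → max 25
Hedged regrets: 100, 0, 75, 25, 25 → max 100
Value regrets: 75, 25, 50, 100, 0 → max 100
Smallest max regret = 25 → Bonds.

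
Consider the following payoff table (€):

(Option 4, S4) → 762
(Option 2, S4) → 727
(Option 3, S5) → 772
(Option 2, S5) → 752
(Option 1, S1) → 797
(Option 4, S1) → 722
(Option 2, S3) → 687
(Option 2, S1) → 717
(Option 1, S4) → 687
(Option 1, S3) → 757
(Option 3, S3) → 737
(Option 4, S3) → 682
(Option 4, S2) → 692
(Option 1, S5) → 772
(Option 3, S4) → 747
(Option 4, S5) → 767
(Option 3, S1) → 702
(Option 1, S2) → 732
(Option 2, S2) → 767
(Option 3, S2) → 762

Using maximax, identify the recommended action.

Row maxima: Option 1=797, Option 2=767, Option 3=772, Option 4=767
Best best-case = 797 → Option 1.

Option 1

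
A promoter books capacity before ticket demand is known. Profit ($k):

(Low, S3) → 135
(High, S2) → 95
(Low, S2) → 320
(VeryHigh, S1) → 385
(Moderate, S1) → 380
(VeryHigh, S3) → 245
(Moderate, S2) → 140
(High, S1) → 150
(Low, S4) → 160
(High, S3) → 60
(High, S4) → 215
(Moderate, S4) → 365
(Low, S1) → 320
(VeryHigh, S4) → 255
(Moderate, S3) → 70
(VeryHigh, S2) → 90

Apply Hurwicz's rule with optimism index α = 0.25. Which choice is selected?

Low: 0.25·320 + 0.75·135 = 181.25
Moderate: 0.25·380 + 0.75·70 = 147.5
High: 0.25·215 + 0.75·60 = 98.75
VeryHigh: 0.25·385 + 0.75·90 = 163.75
Highest Hurwicz score = 181.25 → Low.

Low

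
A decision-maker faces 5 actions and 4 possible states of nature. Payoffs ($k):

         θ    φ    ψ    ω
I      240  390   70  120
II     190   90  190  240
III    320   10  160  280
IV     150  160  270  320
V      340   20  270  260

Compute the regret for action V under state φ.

Best payoff under φ is 390.
Regret = 390 − 20 = 370.

370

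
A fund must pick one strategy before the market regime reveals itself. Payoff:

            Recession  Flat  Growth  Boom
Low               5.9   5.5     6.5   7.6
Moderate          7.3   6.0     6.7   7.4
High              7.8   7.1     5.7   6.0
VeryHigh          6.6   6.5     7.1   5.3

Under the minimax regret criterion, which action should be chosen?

Moderate

Column bests: Recession=7.8, Flat=7.1, Growth=7.1, Boom=7.6.
Low regrets: 1.9, 1.6, 0.6, 0.0 → max 1.9
Moderate regrets: 0.5, 1.1, 0.4, 0.2 → max 1.1
High regrets: 0.0, 0.0, 1.4, 1.6 → max 1.6
VeryHigh regrets: 1.2, 0.6, 0.0, 2.3 → max 2.3
Smallest max regret = 1.1 → Moderate.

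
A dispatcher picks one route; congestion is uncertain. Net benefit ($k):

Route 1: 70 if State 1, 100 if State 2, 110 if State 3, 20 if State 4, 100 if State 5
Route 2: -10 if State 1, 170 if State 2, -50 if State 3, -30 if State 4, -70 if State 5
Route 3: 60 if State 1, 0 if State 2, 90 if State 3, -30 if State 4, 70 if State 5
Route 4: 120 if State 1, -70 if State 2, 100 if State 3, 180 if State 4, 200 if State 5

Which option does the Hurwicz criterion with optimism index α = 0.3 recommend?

Route 1

Route 1: 0.3·110 + 0.7·20 = 47
Route 2: 0.3·170 + 0.7·(-70) = 2
Route 3: 0.3·90 + 0.7·(-30) = 6
Route 4: 0.3·200 + 0.7·(-70) = 11
Highest Hurwicz score = 47 → Route 1.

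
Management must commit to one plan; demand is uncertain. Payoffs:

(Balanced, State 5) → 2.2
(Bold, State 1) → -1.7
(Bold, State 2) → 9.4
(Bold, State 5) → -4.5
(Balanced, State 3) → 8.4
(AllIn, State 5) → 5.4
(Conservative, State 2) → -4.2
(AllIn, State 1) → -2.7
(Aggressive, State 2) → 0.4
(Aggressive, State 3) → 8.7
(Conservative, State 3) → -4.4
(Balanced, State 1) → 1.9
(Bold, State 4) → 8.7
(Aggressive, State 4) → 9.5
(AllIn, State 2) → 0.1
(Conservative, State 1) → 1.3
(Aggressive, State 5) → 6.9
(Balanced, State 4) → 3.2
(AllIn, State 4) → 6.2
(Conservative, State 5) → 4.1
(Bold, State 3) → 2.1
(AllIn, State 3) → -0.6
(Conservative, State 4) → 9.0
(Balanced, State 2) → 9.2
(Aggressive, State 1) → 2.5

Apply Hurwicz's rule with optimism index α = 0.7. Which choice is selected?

Conservative: 0.7·9.0 + 0.3·(-4.4) = 4.98
Balanced: 0.7·9.2 + 0.3·1.9 = 7.01
Aggressive: 0.7·9.5 + 0.3·0.4 = 6.77
Bold: 0.7·9.4 + 0.3·(-4.5) = 5.23
AllIn: 0.7·6.2 + 0.3·(-2.7) = 3.53
Highest Hurwicz score = 7.01 → Balanced.

Balanced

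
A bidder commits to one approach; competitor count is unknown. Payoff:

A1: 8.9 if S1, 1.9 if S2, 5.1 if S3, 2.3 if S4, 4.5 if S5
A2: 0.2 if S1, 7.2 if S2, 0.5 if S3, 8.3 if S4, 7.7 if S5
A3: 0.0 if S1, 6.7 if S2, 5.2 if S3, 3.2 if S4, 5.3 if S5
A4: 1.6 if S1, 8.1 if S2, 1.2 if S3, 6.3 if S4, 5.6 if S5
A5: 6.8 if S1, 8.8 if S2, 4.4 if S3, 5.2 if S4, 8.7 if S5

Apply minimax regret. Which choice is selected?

A5

Column bests: S1=8.9, S2=8.8, S3=5.2, S4=8.3, S5=8.7.
A1 regrets: 0.0, 6.9, 0.1, 6.0, 4.2 → max 6.9
A2 regrets: 8.7, 1.6, 4.7, 0.0, 1.0 → max 8.7
A3 regrets: 8.9, 2.1, 0.0, 5.1, 3.4 → max 8.9
A4 regrets: 7.3, 0.7, 4.0, 2.0, 3.1 → max 7.3
A5 regrets: 2.1, 0.0, 0.8, 3.1, 0.0 → max 3.1
Smallest max regret = 3.1 → A5.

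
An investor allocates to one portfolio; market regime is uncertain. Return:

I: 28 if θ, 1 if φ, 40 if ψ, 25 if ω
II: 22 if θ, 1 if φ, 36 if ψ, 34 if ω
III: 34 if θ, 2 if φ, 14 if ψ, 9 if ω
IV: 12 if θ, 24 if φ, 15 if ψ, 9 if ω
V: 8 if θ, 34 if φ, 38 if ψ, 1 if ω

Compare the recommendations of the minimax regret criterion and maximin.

Column bests: θ=34, φ=34, ψ=40, ω=34.
I regrets: 6, 33, 0, 9 → max 33
II regrets: 12, 33, 4, 0 → max 33
III regrets: 0, 32, 26, 25 → max 32
IV regrets: 22, 10, 25, 25 → max 25
V regrets: 26, 0, 2, 33 → max 33
Smallest max regret = 25 → IV.
Row minima: I=1, II=1, III=2, IV=9, V=1
Best worst-case = 9 → IV.

minimax regret → IV; maximin → IV (agree)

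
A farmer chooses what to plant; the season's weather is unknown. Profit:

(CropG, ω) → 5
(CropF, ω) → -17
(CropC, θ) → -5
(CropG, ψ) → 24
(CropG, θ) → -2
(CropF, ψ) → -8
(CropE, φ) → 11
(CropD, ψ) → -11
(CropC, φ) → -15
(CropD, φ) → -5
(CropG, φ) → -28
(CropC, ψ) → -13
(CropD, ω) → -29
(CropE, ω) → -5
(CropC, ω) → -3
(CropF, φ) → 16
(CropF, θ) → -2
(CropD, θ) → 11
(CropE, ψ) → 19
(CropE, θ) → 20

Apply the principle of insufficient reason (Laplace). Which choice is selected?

CropE

Row averages: CropF=-2.75, CropG=-0.25, CropE=11.25, CropD=-8.5, CropC=-9
Highest average = 11.25 → CropE.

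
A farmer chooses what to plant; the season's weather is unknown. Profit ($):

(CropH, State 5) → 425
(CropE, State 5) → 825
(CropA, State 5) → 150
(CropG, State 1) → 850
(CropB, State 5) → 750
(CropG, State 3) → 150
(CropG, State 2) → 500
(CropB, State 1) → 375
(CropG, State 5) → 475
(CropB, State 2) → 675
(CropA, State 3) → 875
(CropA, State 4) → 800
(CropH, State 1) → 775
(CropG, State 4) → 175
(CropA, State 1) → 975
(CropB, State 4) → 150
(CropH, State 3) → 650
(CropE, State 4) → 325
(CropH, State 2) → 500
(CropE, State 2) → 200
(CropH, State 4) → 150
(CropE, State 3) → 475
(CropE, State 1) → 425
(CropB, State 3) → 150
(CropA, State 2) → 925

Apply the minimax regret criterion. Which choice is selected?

Column bests: State 1=975, State 2=925, State 3=875, State 4=800, State 5=825.
CropG regrets: 125, 425, 725, 625, 350 → max 725
CropE regrets: 550, 725, 400, 475, 0 → max 725
CropB regrets: 600, 250, 725, 650, 75 → max 725
CropH regrets: 200, 425, 225, 650, 400 → max 650
CropA regrets: 0, 0, 0, 0, 675 → max 675
Smallest max regret = 650 → CropH.

CropH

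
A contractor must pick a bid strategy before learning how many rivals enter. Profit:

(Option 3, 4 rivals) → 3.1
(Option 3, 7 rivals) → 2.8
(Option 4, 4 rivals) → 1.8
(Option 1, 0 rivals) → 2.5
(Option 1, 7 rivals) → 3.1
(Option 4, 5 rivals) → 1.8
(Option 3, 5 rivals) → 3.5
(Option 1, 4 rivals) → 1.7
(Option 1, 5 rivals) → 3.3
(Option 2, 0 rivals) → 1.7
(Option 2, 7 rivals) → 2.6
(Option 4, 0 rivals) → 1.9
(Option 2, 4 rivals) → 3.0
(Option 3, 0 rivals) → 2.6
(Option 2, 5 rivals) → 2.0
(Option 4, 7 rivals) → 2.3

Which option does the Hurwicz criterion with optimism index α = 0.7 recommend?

Option 1: 0.7·3.3 + 0.3·1.7 = 2.82
Option 2: 0.7·3.0 + 0.3·1.7 = 2.61
Option 3: 0.7·3.5 + 0.3·2.6 = 3.23
Option 4: 0.7·2.3 + 0.3·1.8 = 2.15
Highest Hurwicz score = 3.23 → Option 3.

Option 3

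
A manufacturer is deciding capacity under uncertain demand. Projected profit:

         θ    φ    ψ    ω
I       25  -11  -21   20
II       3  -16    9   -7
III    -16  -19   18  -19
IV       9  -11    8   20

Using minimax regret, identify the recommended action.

IV

Column bests: θ=25, φ=-11, ψ=18, ω=20.
I regrets: 0, 0, 39, 0 → max 39
II regrets: 22, 5, 9, 27 → max 27
III regrets: 41, 8, 0, 39 → max 41
IV regrets: 16, 0, 10, 0 → max 16
Smallest max regret = 16 → IV.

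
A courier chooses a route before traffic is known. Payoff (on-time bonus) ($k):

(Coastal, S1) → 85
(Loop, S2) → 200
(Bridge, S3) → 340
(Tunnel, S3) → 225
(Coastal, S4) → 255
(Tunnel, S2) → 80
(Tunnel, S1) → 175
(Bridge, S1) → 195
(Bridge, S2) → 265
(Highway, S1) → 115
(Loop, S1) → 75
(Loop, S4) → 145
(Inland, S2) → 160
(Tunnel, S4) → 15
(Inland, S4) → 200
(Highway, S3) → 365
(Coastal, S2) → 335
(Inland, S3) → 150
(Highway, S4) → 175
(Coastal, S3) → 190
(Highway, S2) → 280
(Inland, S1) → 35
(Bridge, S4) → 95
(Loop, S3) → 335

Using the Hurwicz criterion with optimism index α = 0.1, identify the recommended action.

Bridge: 0.1·340 + 0.9·95 = 119.5
Loop: 0.1·335 + 0.9·75 = 101
Tunnel: 0.1·225 + 0.9·15 = 36
Coastal: 0.1·335 + 0.9·85 = 110
Highway: 0.1·365 + 0.9·115 = 140
Inland: 0.1·200 + 0.9·35 = 51.5
Highest Hurwicz score = 140 → Highway.

Highway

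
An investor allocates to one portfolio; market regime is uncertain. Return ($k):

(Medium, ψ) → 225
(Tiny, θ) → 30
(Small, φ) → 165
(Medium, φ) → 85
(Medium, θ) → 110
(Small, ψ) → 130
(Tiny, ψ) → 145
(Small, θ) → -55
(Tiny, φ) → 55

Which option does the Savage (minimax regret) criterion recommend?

Column bests: θ=110, φ=165, ψ=225.
Tiny regrets: 80, 110, 80 → max 110
Small regrets: 165, 0, 95 → max 165
Medium regrets: 0, 80, 0 → max 80
Smallest max regret = 80 → Medium.

Medium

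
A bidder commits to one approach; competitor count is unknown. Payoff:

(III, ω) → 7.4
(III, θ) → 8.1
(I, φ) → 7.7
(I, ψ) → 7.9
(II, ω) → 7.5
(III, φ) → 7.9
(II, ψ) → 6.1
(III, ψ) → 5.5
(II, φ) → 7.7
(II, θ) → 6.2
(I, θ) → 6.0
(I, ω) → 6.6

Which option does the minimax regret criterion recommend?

Column bests: θ=8.1, φ=7.9, ψ=7.9, ω=7.5.
I regrets: 2.1, 0.2, 0.0, 0.9 → max 2.1
II regrets: 1.9, 0.2, 1.8, 0.0 → max 1.9
III regrets: 0.0, 0.0, 2.4, 0.1 → max 2.4
Smallest max regret = 1.9 → II.

II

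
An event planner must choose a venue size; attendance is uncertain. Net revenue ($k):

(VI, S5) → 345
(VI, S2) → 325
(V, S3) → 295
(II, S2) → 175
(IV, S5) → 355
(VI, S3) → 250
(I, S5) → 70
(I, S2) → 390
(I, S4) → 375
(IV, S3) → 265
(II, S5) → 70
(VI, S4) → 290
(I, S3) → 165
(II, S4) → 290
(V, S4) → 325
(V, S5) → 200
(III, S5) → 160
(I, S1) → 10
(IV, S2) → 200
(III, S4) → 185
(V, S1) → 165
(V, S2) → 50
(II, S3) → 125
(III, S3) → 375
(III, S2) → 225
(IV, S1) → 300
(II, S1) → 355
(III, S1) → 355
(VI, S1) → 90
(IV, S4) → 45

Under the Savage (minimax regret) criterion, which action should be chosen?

Column bests: S1=355, S2=390, S3=375, S4=375, S5=355.
I regrets: 345, 0, 210, 0, 285 → max 345
II regrets: 0, 215, 250, 85, 285 → max 285
III regrets: 0, 165, 0, 190, 195 → max 195
IV regrets: 55, 190, 110, 330, 0 → max 330
V regrets: 190, 340, 80, 50, 155 → max 340
VI regrets: 265, 65, 125, 85, 10 → max 265
Smallest max regret = 195 → III.

III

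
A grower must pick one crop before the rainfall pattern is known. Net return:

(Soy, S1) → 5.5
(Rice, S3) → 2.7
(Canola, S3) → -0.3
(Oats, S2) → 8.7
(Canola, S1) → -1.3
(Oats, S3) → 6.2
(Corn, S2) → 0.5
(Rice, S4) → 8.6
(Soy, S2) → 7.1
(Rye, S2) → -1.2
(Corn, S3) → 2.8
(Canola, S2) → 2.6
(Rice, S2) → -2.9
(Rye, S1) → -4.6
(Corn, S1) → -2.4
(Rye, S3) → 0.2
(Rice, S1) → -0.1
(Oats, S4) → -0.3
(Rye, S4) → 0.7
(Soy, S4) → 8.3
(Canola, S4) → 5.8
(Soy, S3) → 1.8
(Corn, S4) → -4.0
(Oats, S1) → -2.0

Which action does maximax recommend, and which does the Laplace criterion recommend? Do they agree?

maximax → Oats; laplace → Soy (disagree)

Row maxima: Oats=8.7, Canola=5.8, Rice=8.6, Corn=2.8, Soy=8.3, Rye=0.7
Best best-case = 8.7 → Oats.
Row averages: Oats=3.15, Canola=1.7, Rice=2.075, Corn=-0.775, Soy=5.675, Rye=-1.225
Highest average = 5.675 → Soy.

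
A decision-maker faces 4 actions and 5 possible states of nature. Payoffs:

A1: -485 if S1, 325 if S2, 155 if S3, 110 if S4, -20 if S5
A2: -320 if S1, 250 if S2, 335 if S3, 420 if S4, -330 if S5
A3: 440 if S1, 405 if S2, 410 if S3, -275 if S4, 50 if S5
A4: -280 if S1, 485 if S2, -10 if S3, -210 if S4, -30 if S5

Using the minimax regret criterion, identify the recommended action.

A3

Column bests: S1=440, S2=485, S3=410, S4=420, S5=50.
A1 regrets: 925, 160, 255, 310, 70 → max 925
A2 regrets: 760, 235, 75, 0, 380 → max 760
A3 regrets: 0, 80, 0, 695, 0 → max 695
A4 regrets: 720, 0, 420, 630, 80 → max 720
Smallest max regret = 695 → A3.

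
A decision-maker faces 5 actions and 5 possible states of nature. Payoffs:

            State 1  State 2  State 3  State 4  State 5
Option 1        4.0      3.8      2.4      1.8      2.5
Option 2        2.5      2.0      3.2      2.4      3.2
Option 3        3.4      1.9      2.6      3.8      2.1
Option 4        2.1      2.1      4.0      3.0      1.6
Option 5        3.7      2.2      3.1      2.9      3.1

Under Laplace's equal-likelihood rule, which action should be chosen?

Option 5

Row averages: Option 1=2.9, Option 2=2.66, Option 3=2.76, Option 4=2.56, Option 5=3
Highest average = 3 → Option 5.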